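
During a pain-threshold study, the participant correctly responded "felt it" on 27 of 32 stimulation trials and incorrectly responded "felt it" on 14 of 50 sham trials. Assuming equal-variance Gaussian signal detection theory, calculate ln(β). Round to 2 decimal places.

ln β = -0.34

H = 27/32 = 0.8438
FA = 14/50 = 0.2800
z(H) = z(0.8438) = 1.010
z(FA) = z(0.2800) = -0.583
ln β = −½·[z(H)² − z(FA)²] = −0.5 × (1.020 − 0.340) = -0.340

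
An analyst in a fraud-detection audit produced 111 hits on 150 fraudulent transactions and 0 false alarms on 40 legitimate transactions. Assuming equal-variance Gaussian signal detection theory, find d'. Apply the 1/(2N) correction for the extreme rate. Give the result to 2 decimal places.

The false-alarm rate is 0/40 = 0, so apply the 1/(2N) correction: FA → 1/(2·40) = 0.01250.
z(H) = z(0.74000) = 0.643
z(FA) = z(0.01250) = -2.241
d' = 0.643 − (-2.241) = 2.884

d' = 2.88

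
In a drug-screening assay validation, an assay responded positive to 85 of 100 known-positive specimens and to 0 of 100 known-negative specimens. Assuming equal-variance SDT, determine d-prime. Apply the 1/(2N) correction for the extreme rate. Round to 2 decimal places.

d-prime = 3.61

The false-alarm rate is 0/100 = 0, so apply the 1/(2N) correction: FA → 1/(2·100) = 0.00500.
z(H) = z(0.85000) = 1.036
z(FA) = z(0.00500) = -2.576
d' = 1.036 − (-2.576) = 3.612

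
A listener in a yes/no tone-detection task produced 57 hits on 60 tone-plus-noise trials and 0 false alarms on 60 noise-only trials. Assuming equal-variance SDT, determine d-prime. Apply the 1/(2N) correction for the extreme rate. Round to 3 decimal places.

d-prime = 4.039

The false-alarm rate is 0/60 = 0, so apply the 1/(2N) correction: FA → 1/(2·60) = 0.00833.
z(H) = z(0.95000) = 1.6449
z(FA) = z(0.00833) = -2.3941
d' = 1.6449 − (-2.3941) = 4.0390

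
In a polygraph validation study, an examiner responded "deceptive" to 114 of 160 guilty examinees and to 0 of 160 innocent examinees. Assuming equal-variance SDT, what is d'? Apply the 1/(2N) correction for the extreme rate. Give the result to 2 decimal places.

d' = 3.30

The false-alarm rate is 0/160 = 0, so apply the 1/(2N) correction: FA → 1/(2·160) = 0.00313.
z(H) = z(0.71250) = 0.561
z(FA) = z(0.00313) = -2.734
d' = 0.561 − (-2.734) = 3.295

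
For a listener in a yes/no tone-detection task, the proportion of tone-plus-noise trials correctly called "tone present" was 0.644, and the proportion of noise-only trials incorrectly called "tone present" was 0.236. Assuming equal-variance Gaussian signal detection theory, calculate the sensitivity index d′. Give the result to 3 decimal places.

Φ⁻¹(H) = 0.3692
Φ⁻¹(FA) = -0.7192
d' = z(H) − z(FA) = 0.3692 − (-0.7192) = 1.0884

d′ = 1.088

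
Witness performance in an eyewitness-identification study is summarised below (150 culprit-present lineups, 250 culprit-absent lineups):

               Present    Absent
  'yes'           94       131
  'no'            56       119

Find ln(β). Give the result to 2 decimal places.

H = 94/150 = 0.6267
FA = 131/250 = 0.5240
z(H) = z(0.6267) = 0.323
z(FA) = z(0.5240) = 0.060
ln β = −½·[z(H)² − z(FA)²] = −0.5 × (0.104 − 0.004) = -0.050

ln β = -0.05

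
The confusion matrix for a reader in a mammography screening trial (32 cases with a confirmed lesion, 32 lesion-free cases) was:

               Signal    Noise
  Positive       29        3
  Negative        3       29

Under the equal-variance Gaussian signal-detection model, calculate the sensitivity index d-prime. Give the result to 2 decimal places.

H = 29/32 = 0.9062
FA = 3/32 = 0.0938
z(H) = z(0.9062) = 1.3177
z(FA) = z(0.0938) = -1.3177
d' = z(H) − z(FA) = 1.3177 − (-1.3177) = 2.6354

d-prime = 2.64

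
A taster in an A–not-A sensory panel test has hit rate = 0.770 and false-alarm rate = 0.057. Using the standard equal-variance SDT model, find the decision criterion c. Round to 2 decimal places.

c = 0.42

Φ⁻¹(H) = Φ⁻¹(0.770) = 0.739
Φ⁻¹(FA) = Φ⁻¹(0.057) = -1.580
c = −½·[z(H) + z(FA)] = −0.5 × (0.739 + (-1.580)) = 0.4205
c > 0: the taster has a conservative response bias.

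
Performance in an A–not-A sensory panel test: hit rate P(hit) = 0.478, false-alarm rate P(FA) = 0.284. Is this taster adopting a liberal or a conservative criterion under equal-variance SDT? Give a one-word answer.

z(H) = -0.055, z(FA) = -0.571
c = −½·(z(H) + z(FA)) = 0.313
c > 0 → conservative criterion (biased toward responding “no”).

conservative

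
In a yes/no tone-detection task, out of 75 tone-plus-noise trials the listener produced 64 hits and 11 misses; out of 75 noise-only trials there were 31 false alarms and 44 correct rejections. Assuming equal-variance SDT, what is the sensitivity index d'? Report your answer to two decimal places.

d' = 1.27

H = 64/75 = 0.8533
FA = 31/75 = 0.4133
Φ⁻¹(0.8533) = 1.051, Φ⁻¹(0.4133) = -0.219
d' = z(H) − z(FA) = 1.051 − (-0.219) = 1.270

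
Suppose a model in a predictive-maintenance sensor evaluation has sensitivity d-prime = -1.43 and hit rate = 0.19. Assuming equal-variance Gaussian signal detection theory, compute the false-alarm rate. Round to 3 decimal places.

false-alarm rate = 0.710

z(hit rate) = z(0.19) = -0.8779
z(FA) = z(H) − d' = -0.8779 − (-1.43) = 0.5521
false-alarm rate = Φ(0.5521) = 0.7096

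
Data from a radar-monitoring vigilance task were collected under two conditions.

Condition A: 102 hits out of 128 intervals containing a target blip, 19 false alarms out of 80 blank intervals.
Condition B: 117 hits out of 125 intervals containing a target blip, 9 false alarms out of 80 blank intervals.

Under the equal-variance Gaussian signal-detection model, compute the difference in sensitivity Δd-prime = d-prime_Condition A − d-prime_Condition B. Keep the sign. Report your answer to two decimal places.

Condition A: z(0.7969) = 0.831, z(0.2375) = -0.714, d' = 1.545
Condition B: z(0.9360) = 1.522, z(0.1125) = -1.213, d' = 2.735
Δd' = d'_Condition A − d'_Condition B = 1.545 − 2.735 = -1.190
Condition B has the higher sensitivity.

Δd-prime = -1.19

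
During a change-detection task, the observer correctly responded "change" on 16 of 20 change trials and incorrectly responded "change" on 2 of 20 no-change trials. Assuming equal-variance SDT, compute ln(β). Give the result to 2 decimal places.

H = 16/20 = 0.8000
FA = 2/20 = 0.1000
z(H) = 0.842
z(FA) = -1.282
ln β = −½·[z(H)² − z(FA)²] = −0.5 × (0.709 − 1.644) = 0.4675

ln β = 0.47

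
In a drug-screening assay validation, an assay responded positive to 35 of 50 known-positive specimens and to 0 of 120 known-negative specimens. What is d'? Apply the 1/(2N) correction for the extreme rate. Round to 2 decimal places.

d' = 3.16

The false-alarm rate is 0/120 = 0, so apply the 1/(2N) correction: FA → 1/(2·120) = 0.00417.
z(H) = z(0.70000) = 0.524
z(FA) = z(0.00417) = -2.638
d' = 0.524 − (-2.638) = 3.162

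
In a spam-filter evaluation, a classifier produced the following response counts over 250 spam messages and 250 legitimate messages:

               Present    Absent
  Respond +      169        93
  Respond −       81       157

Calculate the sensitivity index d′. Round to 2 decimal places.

H = 169/250 = 0.6760
FA = 93/250 = 0.3720
z(H) = z(0.6760) = 0.457
z(FA) = z(0.3720) = -0.327
d' = z(H) − z(FA) = 0.457 − (-0.327) = 0.784

d′ = 0.78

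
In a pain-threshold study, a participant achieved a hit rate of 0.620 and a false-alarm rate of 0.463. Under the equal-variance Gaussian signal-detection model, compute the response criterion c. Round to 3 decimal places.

Φ⁻¹(0.620) = 0.3055, Φ⁻¹(0.463) = -0.0929
c = −½·[z(H) + z(FA)] = −0.5 × (0.3055 + (-0.0929)) = -0.1063

c = -0.106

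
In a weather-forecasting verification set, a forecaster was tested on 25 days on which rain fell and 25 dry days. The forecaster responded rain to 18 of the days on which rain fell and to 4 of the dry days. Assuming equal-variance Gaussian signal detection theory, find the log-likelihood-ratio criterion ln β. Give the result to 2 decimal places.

H = 18/25 = 0.7200
FA = 4/25 = 0.1600
z(H) = z(0.7200) = 0.583
z(FA) = z(0.1600) = -0.994
ln β = −½·[z(H)² − z(FA)²] = −0.5 × (0.340 − 0.988) = 0.324

ln β = 0.32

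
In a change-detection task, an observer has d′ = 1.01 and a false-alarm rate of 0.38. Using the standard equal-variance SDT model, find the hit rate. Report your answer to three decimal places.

hit rate = 0.759

z(false-alarm rate) = z(0.38) = -0.3055
z(H) = z(FA) + d' = -0.3055 + 1.01 = 0.7045
hit rate = Φ(0.7045) = 0.7594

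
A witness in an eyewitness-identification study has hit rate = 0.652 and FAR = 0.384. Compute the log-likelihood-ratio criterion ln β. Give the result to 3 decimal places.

ln β = -0.033

Φ⁻¹(H) = 0.3907
Φ⁻¹(FA) = -0.2950
ln β = −½·[z(H)² − z(FA)²] = −0.5 × (0.1526 − 0.0870) = -0.0328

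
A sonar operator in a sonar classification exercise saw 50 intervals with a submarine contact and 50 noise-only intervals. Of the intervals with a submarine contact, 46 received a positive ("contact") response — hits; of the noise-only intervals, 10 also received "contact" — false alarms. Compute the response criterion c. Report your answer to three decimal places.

c = -0.282

H = 46/50 = 0.9200
FA = 10/50 = 0.2000
Φ⁻¹(H) = Φ⁻¹(0.9200) = 1.4051
Φ⁻¹(FA) = Φ⁻¹(0.2000) = -0.8416
c = −½·[z(H) + z(FA)] = −0.5 × (1.4051 + (-0.8416)) = -0.28175
c < 0: the sonar operator has a liberal response bias.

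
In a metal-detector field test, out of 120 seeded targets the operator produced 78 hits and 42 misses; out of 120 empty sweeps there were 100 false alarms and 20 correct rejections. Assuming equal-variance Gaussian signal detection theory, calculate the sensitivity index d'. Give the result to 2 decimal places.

H = 78/120 = 0.6500
FA = 100/120 = 0.8333
z(0.6500) = 0.385, z(0.8333) = 0.967
d' = z(H) − z(FA) = 0.385 − 0.967 = -0.582

d' = -0.58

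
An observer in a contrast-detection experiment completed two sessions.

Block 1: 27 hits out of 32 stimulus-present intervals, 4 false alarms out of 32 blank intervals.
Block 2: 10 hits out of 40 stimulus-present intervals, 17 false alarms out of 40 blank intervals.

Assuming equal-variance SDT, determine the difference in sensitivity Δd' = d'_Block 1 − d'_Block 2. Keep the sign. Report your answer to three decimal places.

Block 1: z(0.8438) = 1.0102, z(0.1250) = -1.1503, d' = 2.1605
Block 2: z(0.2500) = -0.6745, z(0.4250) = -0.1891, d' = -0.4854
Δd' = d'_Block 1 − d'_Block 2 = 2.1605 − (-0.4854) = 2.6459
Block 1 has the higher sensitivity.

Δd' = 2.646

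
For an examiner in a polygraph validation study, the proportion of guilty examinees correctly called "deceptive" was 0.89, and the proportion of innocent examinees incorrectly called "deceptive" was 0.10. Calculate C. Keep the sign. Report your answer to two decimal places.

C = 0.03

z(H) = z(0.89) = 1.227
z(FA) = z(0.10) = -1.282
c = −½·[z(H) + z(FA)] = −0.5 × (1.227 + (-1.282)) = 0.0275
c > 0: the examiner has a conservative response bias.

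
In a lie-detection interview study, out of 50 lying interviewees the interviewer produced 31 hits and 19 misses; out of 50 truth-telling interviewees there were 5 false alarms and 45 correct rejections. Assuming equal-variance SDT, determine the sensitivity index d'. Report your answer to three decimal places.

d' = 1.587

H = 31/50 = 0.6200
FA = 5/50 = 0.1000
Φ⁻¹(H) = 0.3055
Φ⁻¹(FA) = -1.2816
d' = z(H) − z(FA) = 0.3055 − (-1.2816) = 1.5871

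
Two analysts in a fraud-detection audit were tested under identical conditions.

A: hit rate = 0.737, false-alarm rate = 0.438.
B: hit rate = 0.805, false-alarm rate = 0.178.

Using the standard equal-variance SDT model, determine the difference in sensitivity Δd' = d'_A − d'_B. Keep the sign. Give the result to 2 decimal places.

Δd' = -0.99

A: z(0.737) = 0.634, z(0.438) = -0.156, d' = 0.790
B: z(0.805) = 0.860, z(0.178) = -0.923, d' = 1.783
Δd' = d'_A − d'_B = 0.790 − 1.783 = -0.993
B has the higher sensitivity.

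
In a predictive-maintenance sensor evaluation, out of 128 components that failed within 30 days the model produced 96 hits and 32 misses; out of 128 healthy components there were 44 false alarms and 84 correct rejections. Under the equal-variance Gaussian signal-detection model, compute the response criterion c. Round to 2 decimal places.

H = 96/128 = 0.7500
FA = 44/128 = 0.3438
Φ⁻¹(H) = Φ⁻¹(0.7500) = 0.674
Φ⁻¹(FA) = Φ⁻¹(0.3438) = -0.402
c = −½·[z(H) + z(FA)] = −0.5 × (0.674 + (-0.402)) = -0.136

c = -0.14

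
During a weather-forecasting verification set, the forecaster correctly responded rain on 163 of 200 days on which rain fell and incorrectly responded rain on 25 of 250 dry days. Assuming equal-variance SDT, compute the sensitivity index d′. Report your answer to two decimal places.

d′ = 2.18

H = 163/200 = 0.8150
FA = 25/250 = 0.1000
Φ⁻¹(H) = 0.896
Φ⁻¹(FA) = -1.282
d' = z(H) − z(FA) = 0.896 − (-1.282) = 2.178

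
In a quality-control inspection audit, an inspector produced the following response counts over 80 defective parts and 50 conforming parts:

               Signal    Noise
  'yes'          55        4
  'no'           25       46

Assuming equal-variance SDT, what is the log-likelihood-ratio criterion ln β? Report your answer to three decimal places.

ln β = 0.868

H = 55/80 = 0.6875
FA = 4/50 = 0.0800
z(0.6875) = 0.4888, z(0.0800) = -1.4051
ln β = −½·[z(H)² − z(FA)²] = −0.5 × (0.2389 − 1.9743) = 0.8677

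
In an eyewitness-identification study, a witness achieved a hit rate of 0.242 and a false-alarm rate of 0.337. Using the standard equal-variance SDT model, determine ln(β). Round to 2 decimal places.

ln β = -0.16

z(0.242) = -0.700, z(0.337) = -0.421
ln β = −½·[z(H)² − z(FA)²] = −0.5 × (0.490 − 0.177) = -0.1565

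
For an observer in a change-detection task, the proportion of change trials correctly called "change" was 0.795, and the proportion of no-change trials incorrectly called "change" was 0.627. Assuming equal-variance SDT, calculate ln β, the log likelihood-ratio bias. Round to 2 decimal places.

ln β = -0.29

z(0.795) = 0.824, z(0.627) = 0.324
ln β = −½·[z(H)² − z(FA)²] = −0.5 × (0.679 − 0.105) = -0.287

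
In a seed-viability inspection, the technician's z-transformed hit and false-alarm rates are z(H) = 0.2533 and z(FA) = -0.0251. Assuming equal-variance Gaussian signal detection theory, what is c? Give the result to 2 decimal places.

c = −½·[z(H) + z(FA)] = −½·(0.2533 + (-0.0251)) = -0.1141

c = -0.11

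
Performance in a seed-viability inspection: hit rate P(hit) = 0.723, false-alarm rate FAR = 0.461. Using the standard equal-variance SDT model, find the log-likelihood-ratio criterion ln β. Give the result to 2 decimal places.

z(0.723) = 0.592, z(0.461) = -0.098
ln β = −½·[z(H)² − z(FA)²] = −0.5 × (0.350 − 0.010) = -0.170

ln β = -0.17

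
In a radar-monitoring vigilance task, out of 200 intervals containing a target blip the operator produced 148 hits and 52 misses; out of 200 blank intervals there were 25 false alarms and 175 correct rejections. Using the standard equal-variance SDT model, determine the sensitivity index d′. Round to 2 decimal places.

H = 148/200 = 0.7400
FA = 25/200 = 0.1250
z(0.7400) = 0.6433, z(0.1250) = -1.1503
d' = z(H) − z(FA) = 0.6433 − (-1.1503) = 1.7936

d′ = 1.79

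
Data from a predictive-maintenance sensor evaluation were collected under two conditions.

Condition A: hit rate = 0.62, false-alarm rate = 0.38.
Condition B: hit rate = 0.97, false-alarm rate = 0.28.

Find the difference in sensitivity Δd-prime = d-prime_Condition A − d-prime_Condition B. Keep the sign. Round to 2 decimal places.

Δd-prime = -1.85

Condition A: z(0.62) = 0.305, z(0.38) = -0.305, d' = 0.610
Condition B: z(0.97) = 1.881, z(0.28) = -0.583, d' = 2.464
Δd' = d'_Condition A − d'_Condition B = 0.610 − 2.464 = -1.854
Condition B has the higher sensitivity.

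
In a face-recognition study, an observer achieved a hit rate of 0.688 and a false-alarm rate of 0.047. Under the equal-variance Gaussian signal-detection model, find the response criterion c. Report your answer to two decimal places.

c = 0.59

z(0.688) = 0.4902, z(0.047) = -1.6747
c = −½·[z(H) + z(FA)] = −0.5 × (0.4902 + (-1.6747)) = 0.59225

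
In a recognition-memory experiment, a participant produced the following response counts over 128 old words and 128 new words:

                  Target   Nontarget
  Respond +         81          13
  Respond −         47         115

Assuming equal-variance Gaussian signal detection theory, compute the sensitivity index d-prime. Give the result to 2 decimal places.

H = 81/128 = 0.6328
FA = 13/128 = 0.1016
z(0.6328) = 0.339, z(0.1016) = -1.272
d' = z(H) − z(FA) = 0.339 − (-1.272) = 1.611

d-prime = 1.61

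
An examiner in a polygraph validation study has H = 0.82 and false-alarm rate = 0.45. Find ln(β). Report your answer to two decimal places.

ln β = -0.41

z(0.82) = 0.915, z(0.45) = -0.126
ln β = −½·[z(H)² − z(FA)²] = −0.5 × (0.837 − 0.016) = -0.4105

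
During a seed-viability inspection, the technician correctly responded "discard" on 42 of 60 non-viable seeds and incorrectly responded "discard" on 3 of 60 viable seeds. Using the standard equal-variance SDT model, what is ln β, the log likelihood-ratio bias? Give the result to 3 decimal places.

H = 42/60 = 0.7000
FA = 3/60 = 0.0500
Φ⁻¹(H) = Φ⁻¹(0.7000) = 0.5244
Φ⁻¹(FA) = Φ⁻¹(0.0500) = -1.6449
ln β = −½·[z(H)² − z(FA)²] = −0.5 × (0.2750 − 2.7057) = 1.21535

ln β = 1.215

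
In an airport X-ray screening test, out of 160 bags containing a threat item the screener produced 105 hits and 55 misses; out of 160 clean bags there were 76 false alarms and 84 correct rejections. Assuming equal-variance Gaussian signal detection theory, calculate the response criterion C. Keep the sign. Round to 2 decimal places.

C = -0.17

H = 105/160 = 0.6562
FA = 76/160 = 0.4750
Φ⁻¹(H) = Φ⁻¹(0.6562) = 0.4021
Φ⁻¹(FA) = Φ⁻¹(0.4750) = -0.0627
c = −½·[z(H) + z(FA)] = −0.5 × (0.4021 + (-0.0627)) = -0.1697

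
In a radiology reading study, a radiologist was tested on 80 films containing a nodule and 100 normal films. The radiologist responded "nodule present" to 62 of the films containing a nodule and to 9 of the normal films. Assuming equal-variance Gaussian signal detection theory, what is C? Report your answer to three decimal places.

H = 62/80 = 0.7750
FA = 9/100 = 0.0900
z(0.7750) = 0.7554, z(0.0900) = -1.3408
c = −½·[z(H) + z(FA)] = −0.5 × (0.7554 + (-1.3408)) = 0.2927
c > 0: the radiologist has a conservative response bias.

C = 0.293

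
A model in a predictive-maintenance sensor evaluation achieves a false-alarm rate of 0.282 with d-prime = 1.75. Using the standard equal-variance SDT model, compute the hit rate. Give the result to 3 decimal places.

z(false-alarm rate) = z(0.282) = -0.5769
z(H) = z(FA) + d' = -0.5769 + 1.75 = 1.1731
hit rate = Φ(1.1731) = 0.8796

hit rate = 0.880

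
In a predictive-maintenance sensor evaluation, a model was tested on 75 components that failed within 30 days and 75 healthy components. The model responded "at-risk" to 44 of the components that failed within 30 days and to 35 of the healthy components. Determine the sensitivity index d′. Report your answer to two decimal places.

d′ = 0.30

H = 44/75 = 0.5867
FA = 35/75 = 0.4667
z(H) = z(0.5867) = 0.219
z(FA) = z(0.4667) = -0.084
d' = z(H) − z(FA) = 0.219 − (-0.084) = 0.303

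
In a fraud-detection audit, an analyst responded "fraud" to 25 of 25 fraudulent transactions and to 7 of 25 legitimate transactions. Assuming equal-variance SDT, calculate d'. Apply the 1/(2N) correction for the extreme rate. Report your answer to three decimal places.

d' = 2.637

The hit rate is 25/25 = 1, so apply the 1/(2N) correction: H → 1 − 1/(2·25) = 0.98000.
z(H) = z(0.98000) = 2.0537
z(FA) = z(0.28000) = -0.5828
d' = 2.0537 − (-0.5828) = 2.6365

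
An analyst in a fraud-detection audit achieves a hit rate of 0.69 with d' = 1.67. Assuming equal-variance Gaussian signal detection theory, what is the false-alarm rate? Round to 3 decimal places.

false-alarm rate = 0.120

z(hit rate) = z(0.69) = 0.4959
z(FA) = z(H) − d' = 0.4959 − 1.67 = -1.1741
false-alarm rate = Φ(-1.1741) = 0.1202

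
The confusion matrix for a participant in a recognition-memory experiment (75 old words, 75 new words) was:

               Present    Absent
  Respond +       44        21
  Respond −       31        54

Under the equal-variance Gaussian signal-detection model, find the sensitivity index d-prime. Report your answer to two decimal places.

d-prime = 0.80

H = 44/75 = 0.5867
FA = 21/75 = 0.2800
Φ⁻¹(H) = 0.219
Φ⁻¹(FA) = -0.583
d' = z(H) − z(FA) = 0.219 − (-0.583) = 0.802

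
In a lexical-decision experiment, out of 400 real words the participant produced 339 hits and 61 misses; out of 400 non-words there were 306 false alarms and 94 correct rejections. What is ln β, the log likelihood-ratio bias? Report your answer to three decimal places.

H = 339/400 = 0.8475
FA = 306/400 = 0.7650
z(0.8475) = 1.0258, z(0.7650) = 0.7225
ln β = −½·[z(H)² − z(FA)²] = −0.5 × (1.0523 − 0.5220) = -0.26515

ln β = -0.265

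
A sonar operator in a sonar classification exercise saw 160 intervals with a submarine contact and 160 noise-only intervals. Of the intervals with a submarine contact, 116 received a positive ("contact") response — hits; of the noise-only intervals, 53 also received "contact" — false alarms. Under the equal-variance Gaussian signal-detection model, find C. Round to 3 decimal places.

H = 116/160 = 0.7250
FA = 53/160 = 0.3312
Φ⁻¹(H) = Φ⁻¹(0.7250) = 0.5978
Φ⁻¹(FA) = Φ⁻¹(0.3312) = -0.4366
c = −½·[z(H) + z(FA)] = −0.5 × (0.5978 + (-0.4366)) = -0.0806

C = -0.081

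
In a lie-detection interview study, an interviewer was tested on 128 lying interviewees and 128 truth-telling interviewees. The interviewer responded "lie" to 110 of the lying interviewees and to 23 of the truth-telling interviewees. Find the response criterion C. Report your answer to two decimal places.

H = 110/128 = 0.8594
FA = 23/128 = 0.1797
z(H) = 1.078
z(FA) = -0.917
c = −½·[z(H) + z(FA)] = −0.5 × (1.078 + (-0.917)) = -0.0805

C = -0.08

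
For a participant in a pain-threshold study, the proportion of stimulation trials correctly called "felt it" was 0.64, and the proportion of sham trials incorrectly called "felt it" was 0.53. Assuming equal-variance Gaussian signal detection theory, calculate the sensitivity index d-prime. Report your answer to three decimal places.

d-prime = 0.283

z(H) = 0.3585
z(FA) = 0.0753
d' = z(H) − z(FA) = 0.3585 − 0.0753 = 0.2832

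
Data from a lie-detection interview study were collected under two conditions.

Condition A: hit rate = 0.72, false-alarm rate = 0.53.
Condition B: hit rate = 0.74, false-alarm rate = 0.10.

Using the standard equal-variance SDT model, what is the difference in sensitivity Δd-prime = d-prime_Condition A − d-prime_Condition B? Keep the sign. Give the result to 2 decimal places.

Condition A: z(0.72) = 0.583, z(0.53) = 0.075, d' = 0.508
Condition B: z(0.74) = 0.643, z(0.10) = -1.282, d' = 1.925
Δd' = d'_Condition A − d'_Condition B = 0.508 − 1.925 = -1.417
Condition B has the higher sensitivity.

Δd-prime = -1.42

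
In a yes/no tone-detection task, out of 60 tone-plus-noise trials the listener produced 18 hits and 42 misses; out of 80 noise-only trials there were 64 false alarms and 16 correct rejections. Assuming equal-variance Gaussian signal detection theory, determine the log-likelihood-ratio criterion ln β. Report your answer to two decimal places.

ln β = 0.22

H = 18/60 = 0.3000
FA = 64/80 = 0.8000
z(H) = z(0.3000) = -0.524
z(FA) = z(0.8000) = 0.842
ln β = −½·[z(H)² − z(FA)²] = −0.5 × (0.275 − 0.709) = 0.217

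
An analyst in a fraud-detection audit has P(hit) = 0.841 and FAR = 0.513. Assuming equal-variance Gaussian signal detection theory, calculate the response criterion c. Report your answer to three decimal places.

c = -0.516

Φ⁻¹(0.841) = 0.9986, Φ⁻¹(0.513) = 0.0326
c = −½·[z(H) + z(FA)] = −0.5 × (0.9986 + 0.0326) = -0.5156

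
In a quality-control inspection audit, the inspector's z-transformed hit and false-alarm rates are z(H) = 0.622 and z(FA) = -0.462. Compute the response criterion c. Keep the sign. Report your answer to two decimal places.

c = -0.08

c = −½·[z(H) + z(FA)] = −½·(0.622 + (-0.462)) = -0.080
c < 0: the inspector has a liberal response bias.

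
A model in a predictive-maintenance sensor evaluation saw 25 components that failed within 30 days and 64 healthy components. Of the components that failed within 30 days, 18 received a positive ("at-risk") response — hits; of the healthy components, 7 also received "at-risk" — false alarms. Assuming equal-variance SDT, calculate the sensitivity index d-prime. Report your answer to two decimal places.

H = 18/25 = 0.7200
FA = 7/64 = 0.1094
z(H) = z(0.7200) = 0.5828
z(FA) = z(0.1094) = -1.2297
d' = z(H) − z(FA) = 0.5828 − (-1.2297) = 1.8125

d-prime = 1.81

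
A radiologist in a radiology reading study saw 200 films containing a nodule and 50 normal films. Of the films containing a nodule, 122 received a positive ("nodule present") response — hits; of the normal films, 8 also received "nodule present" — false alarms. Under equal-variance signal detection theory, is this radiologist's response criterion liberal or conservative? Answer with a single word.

z(H) = 0.279, z(FA) = -0.994
c = −½·(z(H) + z(FA)) = 0.3575
c > 0 → conservative criterion (biased toward responding “no”).

conservative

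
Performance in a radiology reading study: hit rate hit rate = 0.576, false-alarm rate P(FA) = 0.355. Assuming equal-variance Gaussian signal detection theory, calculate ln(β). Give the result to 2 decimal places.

z(H) = 0.192
z(FA) = -0.372
ln β = −½·[z(H)² − z(FA)²] = −0.5 × (0.037 − 0.138) = 0.0505

ln β = 0.05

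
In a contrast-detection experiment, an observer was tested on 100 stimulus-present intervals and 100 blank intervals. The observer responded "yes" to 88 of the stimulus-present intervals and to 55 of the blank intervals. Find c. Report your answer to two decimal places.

c = -0.65

H = 88/100 = 0.8800
FA = 55/100 = 0.5500
z(H) = 1.175
z(FA) = 0.126
c = −½·[z(H) + z(FA)] = −0.5 × (1.175 + 0.126) = -0.6505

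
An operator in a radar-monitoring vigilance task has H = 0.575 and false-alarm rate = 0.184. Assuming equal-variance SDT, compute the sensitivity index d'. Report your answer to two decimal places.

d' = 1.09

z(H) = 0.1891
z(FA) = -0.9002
d' = z(H) − z(FA) = 0.1891 − (-0.9002) = 1.0893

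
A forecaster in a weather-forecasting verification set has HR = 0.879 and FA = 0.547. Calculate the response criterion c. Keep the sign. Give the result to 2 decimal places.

c = -0.64

Φ⁻¹(0.879) = 1.1700, Φ⁻¹(0.547) = 0.1181
c = −½·[z(H) + z(FA)] = −0.5 × (1.1700 + 0.1181) = -0.64405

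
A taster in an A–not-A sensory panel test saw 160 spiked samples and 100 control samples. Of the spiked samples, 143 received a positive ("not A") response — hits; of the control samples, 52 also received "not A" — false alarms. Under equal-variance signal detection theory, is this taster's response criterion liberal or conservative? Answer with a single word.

z(H) = 1.247, z(FA) = 0.050
c = −½·(z(H) + z(FA)) = -0.6485
c < 0 → liberal criterion (biased toward responding “yes”).

liberal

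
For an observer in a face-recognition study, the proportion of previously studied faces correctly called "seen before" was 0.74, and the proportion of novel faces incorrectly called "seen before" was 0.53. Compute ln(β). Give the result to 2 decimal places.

ln β = -0.20

z(0.74) = 0.643, z(0.53) = 0.075
ln β = −½·[z(H)² − z(FA)²] = −0.5 × (0.413 − 0.006) = -0.2035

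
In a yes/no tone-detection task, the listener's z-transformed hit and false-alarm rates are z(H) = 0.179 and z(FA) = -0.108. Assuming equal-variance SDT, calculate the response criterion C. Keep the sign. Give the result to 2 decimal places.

C = -0.04

c = −½·[z(H) + z(FA)] = −½·(0.179 + (-0.108)) = -0.0355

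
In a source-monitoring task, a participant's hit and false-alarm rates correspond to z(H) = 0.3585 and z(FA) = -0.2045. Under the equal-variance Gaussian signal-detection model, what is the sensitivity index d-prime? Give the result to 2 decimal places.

d-prime = 0.56

d' = z(H) − z(FA) = 0.3585 − (-0.2045) = 0.5630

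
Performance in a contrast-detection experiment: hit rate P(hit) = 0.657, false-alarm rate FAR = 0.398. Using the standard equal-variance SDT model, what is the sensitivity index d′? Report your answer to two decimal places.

Φ⁻¹(0.657) = 0.404, Φ⁻¹(0.398) = -0.259
d' = z(H) − z(FA) = 0.404 − (-0.259) = 0.663

d′ = 0.66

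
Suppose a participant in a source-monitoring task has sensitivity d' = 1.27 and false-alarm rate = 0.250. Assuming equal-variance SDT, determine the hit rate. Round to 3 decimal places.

z(false-alarm rate) = z(0.250) = -0.6745
z(H) = z(FA) + d' = -0.6745 + 1.27 = 0.5955
hit rate = Φ(0.5955) = 0.7242

hit rate = 0.724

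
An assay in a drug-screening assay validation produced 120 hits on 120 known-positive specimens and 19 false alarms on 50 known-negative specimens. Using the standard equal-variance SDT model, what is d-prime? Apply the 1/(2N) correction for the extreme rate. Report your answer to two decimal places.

The hit rate is 120/120 = 1, so apply the 1/(2N) correction: H → 1 − 1/(2·120) = 0.99583.
z(H) = z(0.99583) = 2.638
z(FA) = z(0.38000) = -0.305
d' = 2.638 − (-0.305) = 2.943

d-prime = 2.94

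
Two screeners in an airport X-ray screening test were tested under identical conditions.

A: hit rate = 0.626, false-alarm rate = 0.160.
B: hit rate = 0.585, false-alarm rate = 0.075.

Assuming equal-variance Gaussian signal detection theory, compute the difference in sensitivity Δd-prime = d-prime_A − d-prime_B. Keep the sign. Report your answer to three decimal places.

A: z(0.626) = 0.3213, z(0.160) = -0.9945, d' = 1.3158
B: z(0.585) = 0.2147, z(0.075) = -1.4395, d' = 1.6542
Δd' = d'_A − d'_B = 1.3158 − 1.6542 = -0.3384
B has the higher sensitivity.

Δd-prime = -0.338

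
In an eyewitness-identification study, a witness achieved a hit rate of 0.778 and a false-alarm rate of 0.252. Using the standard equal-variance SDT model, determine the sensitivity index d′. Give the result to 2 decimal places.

z(H) = z(0.778) = 0.765
z(FA) = z(0.252) = -0.668
d' = z(H) − z(FA) = 0.765 − (-0.668) = 1.433

d′ = 1.43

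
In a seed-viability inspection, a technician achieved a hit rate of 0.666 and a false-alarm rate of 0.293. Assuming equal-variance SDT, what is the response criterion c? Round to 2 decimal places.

c = 0.06

z(H) = 0.429
z(FA) = -0.545
c = −½·[z(H) + z(FA)] = −0.5 × (0.429 + (-0.545)) = 0.058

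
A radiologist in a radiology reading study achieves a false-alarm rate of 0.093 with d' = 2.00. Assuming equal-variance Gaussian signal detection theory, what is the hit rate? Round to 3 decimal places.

hit rate = 0.751

z(false-alarm rate) = z(0.093) = -1.3225
z(H) = z(FA) + d' = -1.3225 + 2.00 = 0.6775
hit rate = Φ(0.6775) = 0.7510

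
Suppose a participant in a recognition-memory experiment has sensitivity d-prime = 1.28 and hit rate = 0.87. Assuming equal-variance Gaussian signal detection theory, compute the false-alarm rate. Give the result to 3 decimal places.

false-alarm rate = 0.439

z(hit rate) = z(0.87) = 1.1264
z(FA) = z(H) − d' = 1.1264 − 1.28 = -0.1536
false-alarm rate = Φ(-0.1536) = 0.4390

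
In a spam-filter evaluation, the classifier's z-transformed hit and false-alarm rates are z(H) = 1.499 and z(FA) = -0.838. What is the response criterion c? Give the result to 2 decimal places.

c = -0.33

c = −½·[z(H) + z(FA)] = −½·(1.499 + (-0.838)) = -0.3305
c < 0: the classifier has a liberal response bias.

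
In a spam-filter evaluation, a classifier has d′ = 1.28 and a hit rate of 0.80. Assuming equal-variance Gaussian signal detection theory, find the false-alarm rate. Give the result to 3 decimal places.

false-alarm rate = 0.331

z(hit rate) = z(0.80) = 0.8416
z(FA) = z(H) − d' = 0.8416 − 1.28 = -0.4384
false-alarm rate = Φ(-0.4384) = 0.3305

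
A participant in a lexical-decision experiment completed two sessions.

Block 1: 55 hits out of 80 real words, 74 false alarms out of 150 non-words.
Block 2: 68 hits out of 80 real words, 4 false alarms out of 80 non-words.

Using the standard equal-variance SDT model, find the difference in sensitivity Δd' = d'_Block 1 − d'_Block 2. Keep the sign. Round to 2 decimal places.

Δd' = -2.18

Block 1: z(0.6875) = 0.489, z(0.4933) = -0.017, d' = 0.506
Block 2: z(0.8500) = 1.036, z(0.0500) = -1.645, d' = 2.681
Δd' = d'_Block 1 − d'_Block 2 = 0.506 − 2.681 = -2.175
Block 2 has the higher sensitivity.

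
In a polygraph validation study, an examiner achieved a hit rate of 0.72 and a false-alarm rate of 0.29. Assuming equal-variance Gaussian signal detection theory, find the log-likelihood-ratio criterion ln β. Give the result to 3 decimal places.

z(H) = z(0.72) = 0.5828
z(FA) = z(0.29) = -0.5534
ln β = −½·[z(H)² − z(FA)²] = −0.5 × (0.3397 − 0.3063) = -0.0167

ln β = -0.017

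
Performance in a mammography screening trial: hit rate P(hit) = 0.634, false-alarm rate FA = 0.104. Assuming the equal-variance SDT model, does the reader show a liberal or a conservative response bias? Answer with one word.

z(H) = 0.342, z(FA) = -1.259
c = −½·(z(H) + z(FA)) = 0.4585
c > 0 → conservative criterion (biased toward responding “no”).

conservative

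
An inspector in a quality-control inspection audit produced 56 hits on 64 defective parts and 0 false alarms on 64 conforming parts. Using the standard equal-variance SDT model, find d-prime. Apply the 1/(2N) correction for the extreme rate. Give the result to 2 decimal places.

d-prime = 3.57

The false-alarm rate is 0/64 = 0, so apply the 1/(2N) correction: FA → 1/(2·64) = 0.00781.
z(H) = z(0.87500) = 1.150
z(FA) = z(0.00781) = -2.418
d' = 1.150 − (-2.418) = 3.568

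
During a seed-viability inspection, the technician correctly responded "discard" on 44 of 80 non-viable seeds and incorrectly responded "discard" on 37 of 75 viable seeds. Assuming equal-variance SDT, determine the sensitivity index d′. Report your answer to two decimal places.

H = 44/80 = 0.5500
FA = 37/75 = 0.4933
Φ⁻¹(H) = Φ⁻¹(0.5500) = 0.1257
Φ⁻¹(FA) = Φ⁻¹(0.4933) = -0.0168
d' = z(H) − z(FA) = 0.1257 − (-0.0168) = 0.1425

d′ = 0.14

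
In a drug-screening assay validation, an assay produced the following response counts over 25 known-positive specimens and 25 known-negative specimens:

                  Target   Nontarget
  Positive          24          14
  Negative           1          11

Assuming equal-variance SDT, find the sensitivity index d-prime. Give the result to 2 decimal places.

H = 24/25 = 0.9600
FA = 14/25 = 0.5600
Φ⁻¹(0.9600) = 1.751, Φ⁻¹(0.5600) = 0.151
d' = z(H) − z(FA) = 1.751 − 0.151 = 1.600

d-prime = 1.60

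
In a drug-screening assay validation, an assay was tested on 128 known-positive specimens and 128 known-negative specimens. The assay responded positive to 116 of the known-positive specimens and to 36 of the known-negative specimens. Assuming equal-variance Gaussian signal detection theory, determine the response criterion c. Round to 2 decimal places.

H = 116/128 = 0.9062
FA = 36/128 = 0.2812
z(H) = z(0.9062) = 1.3177
z(FA) = z(0.2812) = -0.5793
c = −½·[z(H) + z(FA)] = −0.5 × (1.3177 + (-0.5793)) = -0.3692
c < 0: the assay has a liberal response bias.

c = -0.37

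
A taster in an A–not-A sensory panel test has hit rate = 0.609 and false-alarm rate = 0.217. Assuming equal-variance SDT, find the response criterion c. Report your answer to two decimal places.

Φ⁻¹(H) = Φ⁻¹(0.609) = 0.277
Φ⁻¹(FA) = Φ⁻¹(0.217) = -0.782
c = −½·[z(H) + z(FA)] = −0.5 × (0.277 + (-0.782)) = 0.2525
c > 0: the taster has a conservative response bias.

c = 0.25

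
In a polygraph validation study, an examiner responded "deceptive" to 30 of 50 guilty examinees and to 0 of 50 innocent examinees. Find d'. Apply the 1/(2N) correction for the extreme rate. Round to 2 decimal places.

The false-alarm rate is 0/50 = 0, so apply the 1/(2N) correction: FA → 1/(2·50) = 0.01000.
z(H) = z(0.60000) = 0.253
z(FA) = z(0.01000) = -2.326
d' = 0.253 − (-2.326) = 2.579

d' = 2.58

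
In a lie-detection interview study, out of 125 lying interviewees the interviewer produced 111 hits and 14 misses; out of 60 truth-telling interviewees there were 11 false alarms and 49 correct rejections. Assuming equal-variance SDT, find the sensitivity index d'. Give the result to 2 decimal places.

H = 111/125 = 0.8880
FA = 11/60 = 0.1833
Φ⁻¹(H) = Φ⁻¹(0.8880) = 1.216
Φ⁻¹(FA) = Φ⁻¹(0.1833) = -0.903
d' = z(H) − z(FA) = 1.216 − (-0.903) = 2.119

d' = 2.12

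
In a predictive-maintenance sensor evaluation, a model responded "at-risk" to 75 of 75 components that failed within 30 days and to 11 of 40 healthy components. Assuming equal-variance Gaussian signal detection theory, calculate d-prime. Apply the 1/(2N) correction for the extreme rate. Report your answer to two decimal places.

d-prime = 3.07

The hit rate is 75/75 = 1, so apply the 1/(2N) correction: H → 1 − 1/(2·75) = 0.99333.
z(H) = z(0.99333) = 2.475
z(FA) = z(0.27500) = -0.598
d' = 2.475 − (-0.598) = 3.073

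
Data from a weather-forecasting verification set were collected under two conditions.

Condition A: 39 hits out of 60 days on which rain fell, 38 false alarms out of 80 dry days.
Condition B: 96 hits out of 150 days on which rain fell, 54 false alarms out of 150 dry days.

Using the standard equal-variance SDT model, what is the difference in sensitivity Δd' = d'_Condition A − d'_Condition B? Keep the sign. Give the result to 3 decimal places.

Δd' = -0.269

Condition A: z(0.6500) = 0.3853, z(0.4750) = -0.0627, d' = 0.4480
Condition B: z(0.6400) = 0.3585, z(0.3600) = -0.3585, d' = 0.7170
Δd' = d'_Condition A − d'_Condition B = 0.4480 − 0.7170 = -0.2690
Condition B has the higher sensitivity.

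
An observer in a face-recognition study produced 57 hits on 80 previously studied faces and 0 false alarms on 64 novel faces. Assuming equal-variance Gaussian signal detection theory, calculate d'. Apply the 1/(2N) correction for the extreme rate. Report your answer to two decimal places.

d' = 2.98

The false-alarm rate is 0/64 = 0, so apply the 1/(2N) correction: FA → 1/(2·64) = 0.00781.
z(H) = z(0.71250) = 0.561
z(FA) = z(0.00781) = -2.418
d' = 0.561 − (-2.418) = 2.979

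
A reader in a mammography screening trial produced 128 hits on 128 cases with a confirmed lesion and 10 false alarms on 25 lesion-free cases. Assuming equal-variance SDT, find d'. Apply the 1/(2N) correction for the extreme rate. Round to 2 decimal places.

The hit rate is 128/128 = 1, so apply the 1/(2N) correction: H → 1 − 1/(2·128) = 0.99609.
z(H) = z(0.99609) = 2.660
z(FA) = z(0.40000) = -0.253
d' = 2.660 − (-0.253) = 2.913

d' = 2.91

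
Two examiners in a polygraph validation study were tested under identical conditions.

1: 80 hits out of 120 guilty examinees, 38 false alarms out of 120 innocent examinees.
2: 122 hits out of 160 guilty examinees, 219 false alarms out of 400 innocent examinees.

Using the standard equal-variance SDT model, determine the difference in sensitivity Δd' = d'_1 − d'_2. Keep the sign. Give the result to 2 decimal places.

Δd' = 0.31

1: z(0.6667) = 0.431, z(0.3167) = -0.477, d' = 0.908
2: z(0.7625) = 0.714, z(0.5475) = 0.119, d' = 0.595
Δd' = d'_1 − d'_2 = 0.908 − 0.595 = 0.313
1 has the higher sensitivity.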